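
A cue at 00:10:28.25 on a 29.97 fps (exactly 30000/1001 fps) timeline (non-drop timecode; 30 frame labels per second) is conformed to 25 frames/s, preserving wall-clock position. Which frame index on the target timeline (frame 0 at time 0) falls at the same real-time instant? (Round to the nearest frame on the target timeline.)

Source frame index: (0×3600 + 10×60 + 28) × 30 + 25 = 18865.
Real time: 18865 / (30000/1001) = 3776773/6000 s.
Target frame: (3776773/6000) × (25) = 3776773/240 ≈ 15736.554 → 15737.

frame 15737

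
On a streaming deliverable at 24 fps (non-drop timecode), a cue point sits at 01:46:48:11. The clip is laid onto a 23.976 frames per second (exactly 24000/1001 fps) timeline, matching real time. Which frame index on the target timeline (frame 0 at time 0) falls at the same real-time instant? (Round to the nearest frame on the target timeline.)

frame 153649

Source frame index: (1×3600 + 46×60 + 48) × 24 + 11 = 153803.
Real time: 153803 / (24) = 153803/24 s.
Target frame: (153803/24) × (24000/1001) = 11831000/77 ≈ 153649.351 → 153649.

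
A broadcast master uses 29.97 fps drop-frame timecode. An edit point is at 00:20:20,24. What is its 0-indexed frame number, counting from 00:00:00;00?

As if non-drop at 30 labels/s: (0 × 3600 + 20 × 60 + 20) × 30 + 24 = 36624.
Minute boundaries passed: 20; those not divisible by 10: 20 − 2 = 18; dropped labels = 2 × 18 = 36.
Actual frame index = 36624 − 36 = 36588.

36588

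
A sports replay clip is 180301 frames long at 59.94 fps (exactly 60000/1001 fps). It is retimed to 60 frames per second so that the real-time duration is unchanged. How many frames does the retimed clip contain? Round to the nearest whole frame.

180481 frames

Frames at target rate = 180301 × (60) / (60000/1001) = 180481301/1000 ≈ 180481.301.
Nearest whole frame: 180481.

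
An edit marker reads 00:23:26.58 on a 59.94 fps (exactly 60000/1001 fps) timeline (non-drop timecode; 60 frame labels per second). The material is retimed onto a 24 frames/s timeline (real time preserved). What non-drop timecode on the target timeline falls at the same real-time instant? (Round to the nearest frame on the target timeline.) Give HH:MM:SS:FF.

Source frame index: (0×3600 + 23×60 + 26) × 60 + 58 = 84418.
Real time: 84418 / (60000/1001) = 42251209/30000 s.
Target frame: (42251209/30000) × (24) = 42251209/1250 ≈ 33800.967 → 33801.
At 24 labels/s: frame 33801 → 00:23:28:09.

00:23:28:09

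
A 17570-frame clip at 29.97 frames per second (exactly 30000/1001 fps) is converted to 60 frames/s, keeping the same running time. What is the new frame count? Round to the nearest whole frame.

Frames at target rate = 17570 × (60) / (30000/1001) = 1758757/50 ≈ 35175.140.
Nearest whole frame: 35175.

35175 frames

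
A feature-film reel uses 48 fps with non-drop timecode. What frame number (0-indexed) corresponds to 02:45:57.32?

frame 477968

Total seconds to the label: (2 × 3600 + 45 × 60 + 57) = 9957.
Frame index = 9957 × 48 + 32 = 477968.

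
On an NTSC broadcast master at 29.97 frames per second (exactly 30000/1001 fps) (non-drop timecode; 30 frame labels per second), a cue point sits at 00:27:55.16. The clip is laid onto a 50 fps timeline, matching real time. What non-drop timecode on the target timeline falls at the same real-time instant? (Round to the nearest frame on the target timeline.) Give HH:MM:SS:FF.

Source frame index: (0×3600 + 27×60 + 55) × 30 + 16 = 50266.
Real time: 50266 / (30000/1001) = 25158133/15000 s.
Target frame: (25158133/15000) × (50) = 25158133/300 ≈ 83860.443 → 83860.
At 50 labels/s: frame 83860 → 00:27:57:10.

00:27:57:10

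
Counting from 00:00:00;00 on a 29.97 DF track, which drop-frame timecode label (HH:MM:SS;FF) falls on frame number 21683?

Each 10-minute DF block holds 10 × 60 × 30 − 9 × 2 = 17982 frames. 21683 ÷ 17982 → 1 full block, remainder 3701.
Within the partial block the first minute is 1800 frames and each further minute 1798, so 2 further minute boundaries passed. Total skipped labels = 18 × 1 + 2 × 2 = 22.
Non-drop label index = 21683 + 22 = 21705; at 30 labels/s that is 00:12:03:15, i.e. DF 00:12:03;15.

00:12:03;15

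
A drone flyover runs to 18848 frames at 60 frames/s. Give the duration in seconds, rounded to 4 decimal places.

314.1333 seconds

Running time = 18848 × 1/60 = 4712/15 s ≈ 314.1333 s.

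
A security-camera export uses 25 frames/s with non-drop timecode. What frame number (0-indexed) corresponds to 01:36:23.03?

frame 144578

Total seconds to the label: (1 × 3600 + 36 × 60 + 23) = 5783.
Frame index = 5783 × 25 + 3 = 144578.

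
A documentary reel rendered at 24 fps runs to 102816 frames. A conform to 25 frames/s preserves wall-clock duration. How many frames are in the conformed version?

Target frames = source frames × (target rate / source rate) = 102816 × (25)/(24) = 102816 × 25/24 = 107100.

107100 frames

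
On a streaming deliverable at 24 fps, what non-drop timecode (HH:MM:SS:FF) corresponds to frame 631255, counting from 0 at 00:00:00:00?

07:18:22:07

631255 ÷ 24 = 26302 full seconds, remainder 7 frames.
26302 s = 7 h 18 min 22 s.
Timecode: 07:18:22:07.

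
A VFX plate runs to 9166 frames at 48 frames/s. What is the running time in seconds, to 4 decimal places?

190.9583 seconds

Running time = 9166 × 1/48 = 4583/24 s ≈ 190.9583 s.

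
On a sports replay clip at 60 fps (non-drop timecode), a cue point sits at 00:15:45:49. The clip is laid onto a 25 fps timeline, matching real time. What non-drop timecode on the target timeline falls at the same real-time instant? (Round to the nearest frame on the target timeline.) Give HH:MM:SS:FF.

00:15:45:20

Source frame index: (0×3600 + 15×60 + 45) × 60 + 49 = 56749.
Real time: 56749 / (60) = 56749/60 s.
Target frame: (56749/60) × (25) = 283745/12 ≈ 23645.417 → 23645.
At 25 labels/s: frame 23645 → 00:15:45:20.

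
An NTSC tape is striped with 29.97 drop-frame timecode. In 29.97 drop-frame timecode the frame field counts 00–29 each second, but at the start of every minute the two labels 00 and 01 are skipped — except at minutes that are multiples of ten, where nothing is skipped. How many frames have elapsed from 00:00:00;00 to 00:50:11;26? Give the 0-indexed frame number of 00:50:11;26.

Complete 10-minute blocks: 5, each 17982 frames → 89910.
Remaining 0 whole minutes in the current block: 0 frames.
Within the current minute: 11 × 30 + 26 = 356. Total = 89910 + 0 + 356 = 90266.

90266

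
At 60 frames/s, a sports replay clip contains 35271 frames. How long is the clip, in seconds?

587.85 seconds

Running time = 35271 / (60) = 587.85 s.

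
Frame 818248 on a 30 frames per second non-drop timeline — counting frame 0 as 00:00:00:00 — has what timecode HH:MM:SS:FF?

07:34:34:28

818248 ÷ 30 = 27274 full seconds, remainder 28 frames.
27274 s = 7 h 34 min 34 s.
Timecode: 07:34:34:28.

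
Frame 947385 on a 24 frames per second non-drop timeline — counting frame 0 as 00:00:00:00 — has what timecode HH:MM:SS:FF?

10:57:54:09

947385 ÷ 24 = 39474 full seconds, remainder 9 frames.
39474 s = 10 h 57 min 54 s.
Timecode: 10:57:54:09.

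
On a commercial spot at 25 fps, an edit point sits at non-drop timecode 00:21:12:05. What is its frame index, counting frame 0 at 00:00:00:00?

frame 31805

Total seconds to the label: (0 × 3600 + 21 × 60 + 12) = 1272.
Frame index = 1272 × 25 + 5 = 31805.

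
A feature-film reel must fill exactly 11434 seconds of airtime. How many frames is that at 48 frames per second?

548832 frames

Frames = 11434 × 48 = 548832.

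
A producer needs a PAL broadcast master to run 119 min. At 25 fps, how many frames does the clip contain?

119 min = 7140 s.
Frames = 7140 × 25 = 178500.

178500 frames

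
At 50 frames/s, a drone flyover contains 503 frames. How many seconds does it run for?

10.06 seconds

Running time = 503 / (50) = 10.06 s.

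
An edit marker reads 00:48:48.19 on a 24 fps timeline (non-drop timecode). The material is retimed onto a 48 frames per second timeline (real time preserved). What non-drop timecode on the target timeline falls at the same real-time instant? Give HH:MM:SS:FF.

00:48:48:38

Source frame index: (0×3600 + 48×60 + 48) × 24 + 19 = 70291.
Real time: 70291 / (24) = 70291/24 s.
Target frame: (70291/24) × (48) = 140582.
At 48 labels/s: frame 140582 → 00:48:48:38.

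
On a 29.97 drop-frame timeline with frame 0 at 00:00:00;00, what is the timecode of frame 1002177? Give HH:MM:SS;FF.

Ten DF minutes hold 17982 frames, so frame 1002177 lies in block 55 (frames 989010–1006991) with 13167 frames into that block.
The block's first minute is 1800 frames and the rest 1798 each; 13167 frames reaches minute 7, so 55 × 18 + 7 × 2 = 1004 labels have been skipped so far.
Adding those back, label number 1002177 + 1004 = 1003181 at 30 labels/s is 33439 s + 11 f = 9 h 17 min 19 s frame 11, i.e. 09:17:19;11.

09:17:19;11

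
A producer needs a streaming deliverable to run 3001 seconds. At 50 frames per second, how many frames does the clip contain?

150050 frames

Frames = 3001 × 50 = 150050.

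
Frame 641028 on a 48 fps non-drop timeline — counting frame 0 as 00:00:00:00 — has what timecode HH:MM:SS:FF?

03:42:34:36

641028 ÷ 48 = 13354 full seconds, remainder 36 frames.
13354 s = 3 h 42 min 34 s.
Timecode: 03:42:34:36.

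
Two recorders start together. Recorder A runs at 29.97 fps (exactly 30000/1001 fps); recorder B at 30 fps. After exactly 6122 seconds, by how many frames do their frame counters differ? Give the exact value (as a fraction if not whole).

A emits 30000/1001 × 6122 = 183660000/1001 frames; B emits 30 × 6122 = 183660.
Difference = 183660/1001 frames (≈ 183.4765); B is ahead of A.

183660/1001 frames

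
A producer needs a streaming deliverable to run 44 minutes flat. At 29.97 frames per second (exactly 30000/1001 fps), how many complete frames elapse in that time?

79120 frames

44 min = 2640 s.
Frames = 2640 × 30000/1001 = 7200000/91 ≈ 79120.8791.
Complete frames: 79120.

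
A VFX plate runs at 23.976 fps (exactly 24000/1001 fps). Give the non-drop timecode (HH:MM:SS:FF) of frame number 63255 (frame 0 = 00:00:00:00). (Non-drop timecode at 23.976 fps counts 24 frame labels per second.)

00:43:55:15

63255 ÷ 24 = 2635 full seconds, remainder 15 frames.
2635 s = 0 h 43 min 55 s.
Timecode: 00:43:55:15.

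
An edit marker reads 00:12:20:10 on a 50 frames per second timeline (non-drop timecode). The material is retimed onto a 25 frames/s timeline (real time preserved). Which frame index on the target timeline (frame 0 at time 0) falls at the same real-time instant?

frame 18505

Source frame index: (0×3600 + 12×60 + 20) × 50 + 10 = 37010.
Real time: 37010 / (50) = 3701/5 s.
Target frame: (3701/5) × (25) = 18505.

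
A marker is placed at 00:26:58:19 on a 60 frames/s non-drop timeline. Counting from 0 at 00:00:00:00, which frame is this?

Total seconds to the label: (0 × 3600 + 26 × 60 + 58) = 1618.
Frame index = 1618 × 60 + 19 = 97099.

97099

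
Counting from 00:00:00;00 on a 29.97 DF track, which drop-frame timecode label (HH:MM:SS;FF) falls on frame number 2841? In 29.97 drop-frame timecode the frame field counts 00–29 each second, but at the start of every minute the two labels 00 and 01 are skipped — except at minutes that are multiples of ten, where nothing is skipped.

Ten DF minutes hold 17982 frames, so frame 2841 lies in block 0 (frames 0–17981) with 2841 frames into that block.
The block's first minute is 1800 frames and the rest 1798 each; 2841 frames reaches minute 1, so 0 × 18 + 1 × 2 = 2 labels have been skipped so far.
Adding those back, label number 2841 + 2 = 2843 at 30 labels/s is 94 s + 23 f = 0 h 1 min 34 s frame 23, i.e. 00:01:34;23.

00:01:34;23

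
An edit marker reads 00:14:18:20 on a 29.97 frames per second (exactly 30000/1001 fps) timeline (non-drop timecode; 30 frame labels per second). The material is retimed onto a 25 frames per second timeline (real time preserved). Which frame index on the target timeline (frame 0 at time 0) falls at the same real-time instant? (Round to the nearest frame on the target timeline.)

Source frame index: (0×3600 + 14×60 + 18) × 30 + 20 = 25760.
Real time: 25760 / (30000/1001) = 322322/375 s.
Target frame: (322322/375) × (25) = 322322/15 ≈ 21488.133 → 21488.

frame 21488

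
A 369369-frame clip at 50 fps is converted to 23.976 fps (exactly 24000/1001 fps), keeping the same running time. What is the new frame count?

Target frames = source frames × (target rate / source rate) = 369369 × (24000/1001)/(50) = 369369 × 480/1001 = 177120.

177120 frames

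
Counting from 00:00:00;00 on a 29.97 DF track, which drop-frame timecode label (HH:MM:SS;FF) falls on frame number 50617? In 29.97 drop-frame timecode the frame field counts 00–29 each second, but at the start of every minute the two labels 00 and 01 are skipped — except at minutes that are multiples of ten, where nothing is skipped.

00:28:08;29

Each 10-minute DF block holds 10 × 60 × 30 − 9 × 2 = 17982 frames. 50617 ÷ 17982 → 2 full blocks, remainder 14653.
Within the partial block the first minute is 1800 frames and each further minute 1798, so 8 further minute boundaries passed. Total skipped labels = 18 × 2 + 2 × 8 = 52.
Non-drop label index = 50617 + 52 = 50669; at 30 labels/s that is 00:28:08:29, i.e. DF 00:28:08;29.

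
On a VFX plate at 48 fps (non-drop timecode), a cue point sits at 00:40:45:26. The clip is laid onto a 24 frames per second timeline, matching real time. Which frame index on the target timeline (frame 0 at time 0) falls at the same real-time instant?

Source frame index: (0×3600 + 40×60 + 45) × 48 + 26 = 117386.
Real time: 117386 / (48) = 58693/24 s.
Target frame: (58693/24) × (24) = 58693.

frame 58693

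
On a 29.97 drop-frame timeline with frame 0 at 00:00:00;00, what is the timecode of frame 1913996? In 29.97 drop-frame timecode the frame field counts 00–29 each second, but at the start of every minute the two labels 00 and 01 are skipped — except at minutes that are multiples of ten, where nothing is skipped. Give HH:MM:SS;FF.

Ten DF minutes hold 17982 frames, so frame 1913996 lies in block 106 (frames 1906092–1924073) with 7904 frames into that block.
The block's first minute is 1800 frames and the rest 1798 each; 7904 frames reaches minute 4, so 106 × 18 + 4 × 2 = 1916 labels have been skipped so far.
Adding those back, label number 1913996 + 1916 = 1915912 at 30 labels/s is 63863 s + 22 f = 17 h 44 min 23 s frame 22, i.e. 17:44:23;22.

17:44:23;22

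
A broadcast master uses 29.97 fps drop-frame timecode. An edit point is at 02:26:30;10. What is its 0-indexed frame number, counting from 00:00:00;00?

Complete 10-minute blocks: 14, each 17982 frames → 251748.
Remaining 6 whole minutes in the current block: 1800 + 5 × 1798 = 10790 frames.
Within the current minute: 30 × 30 + 10 − 2 = 908 (labels ;00/;01 skipped at this minute). Total = 251748 + 10790 + 908 = 263446.

263446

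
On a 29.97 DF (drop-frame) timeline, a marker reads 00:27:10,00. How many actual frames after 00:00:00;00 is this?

As if non-drop at 30 labels/s: (0 × 3600 + 27 × 60 + 10) × 30 + 0 = 48900.
Minute boundaries passed: 27; those not divisible by 10: 27 − 2 = 25; dropped labels = 2 × 25 = 50.
Actual frame index = 48900 − 50 = 48850.

48850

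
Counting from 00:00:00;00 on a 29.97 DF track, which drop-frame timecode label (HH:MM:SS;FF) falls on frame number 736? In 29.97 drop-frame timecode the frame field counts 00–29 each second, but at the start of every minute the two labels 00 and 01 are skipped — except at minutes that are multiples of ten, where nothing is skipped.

00:00:24;16

Ten DF minutes hold 17982 frames, so frame 736 lies in block 0 (frames 0–17981) with 736 frames into that block.
The block's first minute is 1800 frames and the rest 1798 each; 736 frames reaches minute 0, so 0 × 18 + 0 × 2 = 0 labels have been skipped so far.
Adding those back, label number 736 + 0 = 736 at 30 labels/s is 24 s + 16 f = 0 h 0 min 24 s frame 16, i.e. 00:00:24;16.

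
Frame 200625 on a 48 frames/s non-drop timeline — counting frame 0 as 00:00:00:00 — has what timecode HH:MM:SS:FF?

01:09:39:33

200625 ÷ 48 = 4179 full seconds, remainder 33 frames.
4179 s = 1 h 9 min 39 s.
Timecode: 01:09:39:33.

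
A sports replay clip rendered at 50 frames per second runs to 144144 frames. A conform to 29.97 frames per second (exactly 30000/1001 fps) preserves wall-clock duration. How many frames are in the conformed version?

86400 frames

Target frames = source frames × (target rate / source rate) = 144144 × (30000/1001)/(50) = 144144 × 600/1001 = 86400.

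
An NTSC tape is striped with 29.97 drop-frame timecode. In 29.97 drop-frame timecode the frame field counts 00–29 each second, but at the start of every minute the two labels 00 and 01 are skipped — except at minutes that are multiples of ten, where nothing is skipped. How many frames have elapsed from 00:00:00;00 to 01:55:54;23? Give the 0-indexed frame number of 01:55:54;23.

208435

Complete 10-minute blocks: 11, each 17982 frames → 197802.
Remaining 5 whole minutes in the current block: 1800 + 4 × 1798 = 8992 frames.
Within the current minute: 54 × 30 + 23 − 2 = 1641 (labels ;00/;01 skipped at this minute). Total = 197802 + 8992 + 1641 = 208435.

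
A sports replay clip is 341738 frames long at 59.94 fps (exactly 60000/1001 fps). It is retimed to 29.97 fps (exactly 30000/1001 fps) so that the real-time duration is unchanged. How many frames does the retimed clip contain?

170869 frames

Target frames = source frames × (target rate / source rate) = 341738 × (30000/1001)/(60000/1001) = 341738 × 1/2 = 170869.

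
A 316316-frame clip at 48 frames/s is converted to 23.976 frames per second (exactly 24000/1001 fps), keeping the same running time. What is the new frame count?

158000 frames

Target frames = source frames × (target rate / source rate) = 316316 × (24000/1001)/(48) = 316316 × 500/1001 = 158000.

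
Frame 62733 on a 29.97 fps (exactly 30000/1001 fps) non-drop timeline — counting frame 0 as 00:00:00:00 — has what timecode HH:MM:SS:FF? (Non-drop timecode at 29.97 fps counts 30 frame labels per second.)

62733 ÷ 30 = 2091 full seconds, remainder 3 frames.
2091 s = 0 h 34 min 51 s.
Timecode: 00:34:51:03.

00:34:51:03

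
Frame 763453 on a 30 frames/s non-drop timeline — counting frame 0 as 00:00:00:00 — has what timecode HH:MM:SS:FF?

07:04:08:13

763453 ÷ 30 = 25448 full seconds, remainder 13 frames.
25448 s = 7 h 4 min 8 s.
Timecode: 07:04:08:13.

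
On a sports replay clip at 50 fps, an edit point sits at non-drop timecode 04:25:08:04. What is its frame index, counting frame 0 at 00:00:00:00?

Total seconds to the label: (4 × 3600 + 25 × 60 + 8) = 15908.
Frame index = 15908 × 50 + 4 = 795404.

frame 795404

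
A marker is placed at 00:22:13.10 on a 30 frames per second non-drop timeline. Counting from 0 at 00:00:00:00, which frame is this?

Total seconds to the label: (0 × 3600 + 22 × 60 + 13) = 1333.
Frame index = 1333 × 30 + 10 = 40000.

frame 40000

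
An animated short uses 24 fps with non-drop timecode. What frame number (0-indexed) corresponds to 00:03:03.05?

frame 4397

Total seconds to the label: (0 × 3600 + 3 × 60 + 3) = 183.
Frame index = 183 × 24 + 5 = 4397.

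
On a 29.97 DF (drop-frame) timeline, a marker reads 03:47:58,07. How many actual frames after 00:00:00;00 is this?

Complete 10-minute blocks: 22, each 17982 frames → 395604.
Remaining 7 whole minutes in the current block: 1800 + 6 × 1798 = 12588 frames.
Within the current minute: 58 × 30 + 7 − 2 = 1745 (labels ;00/;01 skipped at this minute). Total = 395604 + 12588 + 1745 = 409937.

409937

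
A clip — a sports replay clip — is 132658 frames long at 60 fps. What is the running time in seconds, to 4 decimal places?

2210.9667 seconds

Running time = 132658 × 1/60 = 66329/30 s ≈ 2210.9667 s.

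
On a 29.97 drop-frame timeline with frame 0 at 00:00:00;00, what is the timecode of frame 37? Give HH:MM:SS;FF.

00:00:01;07

Ten DF minutes hold 17982 frames, so frame 37 lies in block 0 (frames 0–17981) with 37 frames into that block.
The block's first minute is 1800 frames and the rest 1798 each; 37 frames reaches minute 0, so 0 × 18 + 0 × 2 = 0 labels have been skipped so far.
Adding those back, label number 37 + 0 = 37 at 30 labels/s is 1 s + 7 f = 0 h 0 min 1 s frame 7, i.e. 00:00:01;07.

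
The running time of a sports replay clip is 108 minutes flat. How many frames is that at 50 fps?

324000 frames

108 min = 6480 s.
Frames = 6480 × 50 = 324000.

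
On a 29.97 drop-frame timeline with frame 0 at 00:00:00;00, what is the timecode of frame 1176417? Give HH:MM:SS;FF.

Each 10-minute DF block holds 10 × 60 × 30 − 9 × 2 = 17982 frames. 1176417 ÷ 17982 → 65 full blocks, remainder 7587.
Within the partial block the first minute is 1800 frames and each further minute 1798, so 4 further minute boundaries passed. Total skipped labels = 18 × 65 + 2 × 4 = 1178.
Non-drop label index = 1176417 + 1178 = 1177595; at 30 labels/s that is 10:54:13:05, i.e. DF 10:54:13;05.

10:54:13;05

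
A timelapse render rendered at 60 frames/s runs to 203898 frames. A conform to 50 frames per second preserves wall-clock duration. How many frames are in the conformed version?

169915 frames

Target frames = source frames × (target rate / source rate) = 203898 × (50)/(60) = 203898 × 5/6 = 169915.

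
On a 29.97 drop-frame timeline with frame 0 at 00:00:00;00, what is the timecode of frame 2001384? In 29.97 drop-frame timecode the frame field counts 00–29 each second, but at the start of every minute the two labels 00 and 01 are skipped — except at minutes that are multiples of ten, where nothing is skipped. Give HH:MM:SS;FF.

18:32:59;16

Ten DF minutes hold 17982 frames, so frame 2001384 lies in block 111 (frames 1996002–2013983) with 5382 frames into that block.
The block's first minute is 1800 frames and the rest 1798 each; 5382 frames reaches minute 2, so 111 × 18 + 2 × 2 = 2002 labels have been skipped so far.
Adding those back, label number 2001384 + 2002 = 2003386 at 30 labels/s is 66779 s + 16 f = 18 h 32 min 59 s frame 16, i.e. 18:32:59;16.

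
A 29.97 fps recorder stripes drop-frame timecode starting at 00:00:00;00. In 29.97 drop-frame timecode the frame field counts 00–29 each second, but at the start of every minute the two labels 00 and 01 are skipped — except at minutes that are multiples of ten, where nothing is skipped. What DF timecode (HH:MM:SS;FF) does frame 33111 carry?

Each 10-minute DF block holds 10 × 60 × 30 − 9 × 2 = 17982 frames. 33111 ÷ 17982 → 1 full block, remainder 15129.
Within the partial block the first minute is 1800 frames and each further minute 1798, so 8 further minute boundaries passed. Total skipped labels = 18 × 1 + 2 × 8 = 34.
Non-drop label index = 33111 + 34 = 33145; at 30 labels/s that is 00:18:24:25, i.e. DF 00:18:24;25.

00:18:24;25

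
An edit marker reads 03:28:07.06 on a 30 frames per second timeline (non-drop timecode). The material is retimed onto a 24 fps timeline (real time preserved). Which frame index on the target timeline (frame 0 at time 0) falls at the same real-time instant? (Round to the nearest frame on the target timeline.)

frame 299693

Source frame index: (3×3600 + 28×60 + 7) × 30 + 6 = 374616.
Real time: 374616 / (30) = 62436/5 s.
Target frame: (62436/5) × (24) = 1498464/5 ≈ 299692.800 → 299693.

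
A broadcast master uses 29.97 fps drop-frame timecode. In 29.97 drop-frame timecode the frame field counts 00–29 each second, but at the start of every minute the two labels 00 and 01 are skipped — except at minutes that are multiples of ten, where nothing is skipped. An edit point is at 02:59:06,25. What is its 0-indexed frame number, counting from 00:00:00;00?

322081

As if non-drop at 30 labels/s: (2 × 3600 + 59 × 60 + 6) × 30 + 25 = 322405.
Minute boundaries passed: 179; those not divisible by 10: 179 − 17 = 162; dropped labels = 2 × 162 = 324.
Actual frame index = 322405 − 324 = 322081.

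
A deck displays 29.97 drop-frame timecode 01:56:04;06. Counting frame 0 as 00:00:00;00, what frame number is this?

As if non-drop at 30 labels/s: (1 × 3600 + 56 × 60 + 4) × 30 + 6 = 208926.
Minute boundaries passed: 116; those not divisible by 10: 116 − 11 = 105; dropped labels = 2 × 105 = 210.
Actual frame index = 208926 − 210 = 208716.

208716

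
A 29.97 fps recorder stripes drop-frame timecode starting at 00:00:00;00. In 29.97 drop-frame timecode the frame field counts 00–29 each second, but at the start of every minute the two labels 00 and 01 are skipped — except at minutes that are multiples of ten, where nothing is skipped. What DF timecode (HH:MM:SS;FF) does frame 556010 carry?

05:09:12;08

Ten DF minutes hold 17982 frames, so frame 556010 lies in block 30 (frames 539460–557441) with 16550 frames into that block.
The block's first minute is 1800 frames and the rest 1798 each; 16550 frames reaches minute 9, so 30 × 18 + 9 × 2 = 558 labels have been skipped so far.
Adding those back, label number 556010 + 558 = 556568 at 30 labels/s is 18552 s + 8 f = 5 h 9 min 12 s frame 8, i.e. 05:09:12;08.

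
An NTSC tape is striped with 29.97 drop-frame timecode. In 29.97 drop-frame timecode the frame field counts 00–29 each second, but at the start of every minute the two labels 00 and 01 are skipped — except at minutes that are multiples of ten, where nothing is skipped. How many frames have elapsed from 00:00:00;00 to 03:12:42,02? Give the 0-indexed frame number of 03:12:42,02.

346516

As if non-drop at 30 labels/s: (3 × 3600 + 12 × 60 + 42) × 30 + 2 = 346862.
Minute boundaries passed: 192; those not divisible by 10: 192 − 19 = 173; dropped labels = 2 × 173 = 346.
Actual frame index = 346862 − 346 = 346516.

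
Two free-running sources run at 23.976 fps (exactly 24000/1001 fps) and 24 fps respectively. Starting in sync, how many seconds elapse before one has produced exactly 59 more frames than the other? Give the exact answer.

59059/24 seconds

The gap grows by |24 − 24000/1001| = 24/1001 frames per second.
Time for a 59-frame gap: 59 ÷ (24/1001) = 59059/24 s.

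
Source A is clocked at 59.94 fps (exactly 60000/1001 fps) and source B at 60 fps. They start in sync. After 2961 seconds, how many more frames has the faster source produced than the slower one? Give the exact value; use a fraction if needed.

A emits 60000/1001 × 2961 = 25380000/143 frames; B emits 60 × 2961 = 177660.
Difference = 25380/143 frames (≈ 177.4825); B is ahead of A.

25380/143 frames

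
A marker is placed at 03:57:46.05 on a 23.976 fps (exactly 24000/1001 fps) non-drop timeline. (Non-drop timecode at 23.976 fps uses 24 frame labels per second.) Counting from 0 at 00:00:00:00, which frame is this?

frame 342389

Total seconds to the label: (3 × 3600 + 57 × 60 + 46) = 14266.
Frame index = 14266 × 24 + 5 = 342389.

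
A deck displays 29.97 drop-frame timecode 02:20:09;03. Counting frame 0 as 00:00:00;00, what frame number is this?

As if non-drop at 30 labels/s: (2 × 3600 + 20 × 60 + 9) × 30 + 3 = 252273.
Minute boundaries passed: 140; those not divisible by 10: 140 − 14 = 126; dropped labels = 2 × 126 = 252.
Actual frame index = 252273 − 252 = 252021.

252021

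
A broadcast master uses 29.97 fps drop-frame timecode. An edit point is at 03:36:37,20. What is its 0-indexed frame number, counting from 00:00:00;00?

As if non-drop at 30 labels/s: (3 × 3600 + 36 × 60 + 37) × 30 + 20 = 389930.
Minute boundaries passed: 216; those not divisible by 10: 216 − 21 = 195; dropped labels = 2 × 195 = 390.
Actual frame index = 389930 − 390 = 389540.

389540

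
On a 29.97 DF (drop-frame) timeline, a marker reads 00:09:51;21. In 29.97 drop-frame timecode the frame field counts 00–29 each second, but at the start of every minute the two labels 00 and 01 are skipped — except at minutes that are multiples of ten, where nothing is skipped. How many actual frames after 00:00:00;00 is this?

17733

Complete 10-minute blocks: 0, each 17982 frames → 0.
Remaining 9 whole minutes in the current block: 1800 + 8 × 1798 = 16184 frames.
Within the current minute: 51 × 30 + 21 − 2 = 1549 (labels ;00/;01 skipped at this minute). Total = 0 + 16184 + 1549 = 17733.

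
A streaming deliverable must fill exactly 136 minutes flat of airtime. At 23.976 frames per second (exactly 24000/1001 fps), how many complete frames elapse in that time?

195644 frames

136 min = 8160 s.
Frames = 8160 × 24000/1001 = 195840000/1001 ≈ 195644.3556.
Complete frames: 195644.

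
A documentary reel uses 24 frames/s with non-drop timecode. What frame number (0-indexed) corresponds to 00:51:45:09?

Total seconds to the label: (0 × 3600 + 51 × 60 + 45) = 3105.
Frame index = 3105 × 24 + 9 = 74529.

74529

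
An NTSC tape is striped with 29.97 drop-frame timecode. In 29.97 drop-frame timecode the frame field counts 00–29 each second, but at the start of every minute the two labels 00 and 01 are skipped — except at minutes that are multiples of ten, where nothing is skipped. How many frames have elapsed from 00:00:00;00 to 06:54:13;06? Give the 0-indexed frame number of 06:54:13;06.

744850

As if non-drop at 30 labels/s: (6 × 3600 + 54 × 60 + 13) × 30 + 6 = 745596.
Minute boundaries passed: 414; those not divisible by 10: 414 − 41 = 373; dropped labels = 2 × 373 = 746.
Actual frame index = 745596 − 746 = 744850.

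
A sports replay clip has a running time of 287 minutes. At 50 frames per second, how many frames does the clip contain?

287 min = 17220 s.
Frames = 17220 × 50 = 861000.

861000 frames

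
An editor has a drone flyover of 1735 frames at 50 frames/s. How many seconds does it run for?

34.7 seconds

Running time = 1735 / (50) = 34.7 s.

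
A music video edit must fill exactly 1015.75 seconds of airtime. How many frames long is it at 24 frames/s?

Frames = 1015.75 × 24 = 24378.

24378 frames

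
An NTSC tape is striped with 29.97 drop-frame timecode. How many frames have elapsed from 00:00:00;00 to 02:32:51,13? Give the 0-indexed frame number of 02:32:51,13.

274869

Complete 10-minute blocks: 15, each 17982 frames → 269730.
Remaining 2 whole minutes in the current block: 1800 + 1 × 1798 = 3598 frames.
Within the current minute: 51 × 30 + 13 − 2 = 1541 (labels ;00/;01 skipped at this minute). Total = 269730 + 3598 + 1541 = 274869.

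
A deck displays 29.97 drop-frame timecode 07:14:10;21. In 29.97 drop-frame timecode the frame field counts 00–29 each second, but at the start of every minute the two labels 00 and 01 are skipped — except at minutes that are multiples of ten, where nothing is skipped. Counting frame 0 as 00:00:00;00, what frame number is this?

Complete 10-minute blocks: 43, each 17982 frames → 773226.
Remaining 4 whole minutes in the current block: 1800 + 3 × 1798 = 7194 frames.
Within the current minute: 10 × 30 + 21 − 2 = 319 (labels ;00/;01 skipped at this minute). Total = 773226 + 7194 + 319 = 780739.

780739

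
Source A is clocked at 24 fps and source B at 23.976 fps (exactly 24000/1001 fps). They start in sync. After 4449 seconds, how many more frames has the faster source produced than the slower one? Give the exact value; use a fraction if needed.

106776/1001 frames

A emits 24 × 4449 = 106776 frames; B emits 24000/1001 × 4449 = 106776000/1001.
Difference = 106776/1001 frames (≈ 106.6693); B is behind A.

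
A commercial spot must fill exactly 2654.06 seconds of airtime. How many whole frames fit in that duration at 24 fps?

63697 frames

Frames = 2654.06 × 24 = 1592436/25 ≈ 63697.4400.
Complete frames: 63697.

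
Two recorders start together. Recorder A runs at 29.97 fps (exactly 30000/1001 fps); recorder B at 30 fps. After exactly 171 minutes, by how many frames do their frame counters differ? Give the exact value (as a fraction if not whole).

171 min = 10260 s.
A emits 30000/1001 × 10260 = 307800000/1001 frames; B emits 30 × 10260 = 307800.
Difference = 307800/1001 frames (≈ 307.4925); B is ahead of A.

307800/1001 frames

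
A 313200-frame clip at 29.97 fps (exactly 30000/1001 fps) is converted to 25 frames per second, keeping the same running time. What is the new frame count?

Target frames = source frames × (target rate / source rate) = 313200 × (25)/(30000/1001) = 313200 × 1001/1200 = 261261.

261261 frames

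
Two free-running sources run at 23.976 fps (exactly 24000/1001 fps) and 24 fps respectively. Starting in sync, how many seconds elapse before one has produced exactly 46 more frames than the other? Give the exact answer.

23023/12 seconds

The gap grows by |24 − 24000/1001| = 24/1001 frames per second.
Time for a 46-frame gap: 46 ÷ (24/1001) = 23023/12 s.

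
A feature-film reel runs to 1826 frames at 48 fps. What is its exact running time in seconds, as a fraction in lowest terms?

Running time = 1826 ÷ (48) = 1826 × 1/48 = 913/24 s.

913/24 seconds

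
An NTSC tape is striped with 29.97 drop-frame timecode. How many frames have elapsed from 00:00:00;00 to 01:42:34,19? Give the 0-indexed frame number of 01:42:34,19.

Complete 10-minute blocks: 10, each 17982 frames → 179820.
Remaining 2 whole minutes in the current block: 1800 + 1 × 1798 = 3598 frames.
Within the current minute: 34 × 30 + 19 − 2 = 1037 (labels ;00/;01 skipped at this minute). Total = 179820 + 3598 + 1037 = 184455.

184455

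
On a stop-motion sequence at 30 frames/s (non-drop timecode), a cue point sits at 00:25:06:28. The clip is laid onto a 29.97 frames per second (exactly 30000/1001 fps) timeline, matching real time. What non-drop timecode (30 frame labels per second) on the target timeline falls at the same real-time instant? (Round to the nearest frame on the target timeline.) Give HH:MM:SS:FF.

Source frame index: (0×3600 + 25×60 + 6) × 30 + 28 = 45208.
Real time: 45208 / (30) = 22604/15 s.
Target frame: (22604/15) × (30000/1001) = 45208000/1001 ≈ 45162.837 → 45163.
At 30 labels/s: frame 45163 → 00:25:05:13.

00:25:05:13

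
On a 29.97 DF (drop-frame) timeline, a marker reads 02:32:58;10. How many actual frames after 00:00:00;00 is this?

Complete 10-minute blocks: 15, each 17982 frames → 269730.
Remaining 2 whole minutes in the current block: 1800 + 1 × 1798 = 3598 frames.
Within the current minute: 58 × 30 + 10 − 2 = 1748 (labels ;00/;01 skipped at this minute). Total = 269730 + 3598 + 1748 = 275076.

275076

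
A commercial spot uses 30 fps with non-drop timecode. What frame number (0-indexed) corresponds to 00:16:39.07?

Total seconds to the label: (0 × 3600 + 16 × 60 + 39) = 999.
Frame index = 999 × 30 + 7 = 29977.

frame 29977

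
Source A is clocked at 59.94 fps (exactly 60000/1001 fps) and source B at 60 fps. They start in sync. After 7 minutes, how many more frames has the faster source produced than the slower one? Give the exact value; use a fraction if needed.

7 min = 420 s.
A emits 60000/1001 × 420 = 3600000/143 frames; B emits 60 × 420 = 25200.
Difference = 3600/143 frames (≈ 25.1748); B is ahead of A.

3600/143 frames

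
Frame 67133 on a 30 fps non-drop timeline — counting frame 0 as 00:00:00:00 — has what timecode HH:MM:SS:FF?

67133 ÷ 30 = 2237 full seconds, remainder 23 frames.
2237 s = 0 h 37 min 17 s.
Timecode: 00:37:17:23.

00:37:17:23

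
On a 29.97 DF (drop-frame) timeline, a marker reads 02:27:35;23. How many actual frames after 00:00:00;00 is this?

265407

As if non-drop at 30 labels/s: (2 × 3600 + 27 × 60 + 35) × 30 + 23 = 265673.
Minute boundaries passed: 147; those not divisible by 10: 147 − 14 = 133; dropped labels = 2 × 133 = 266.
Actual frame index = 265673 − 266 = 265407.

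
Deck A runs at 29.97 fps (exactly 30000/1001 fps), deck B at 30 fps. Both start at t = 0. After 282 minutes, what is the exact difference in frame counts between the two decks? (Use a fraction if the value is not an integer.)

507600/1001 frames

282 min = 16920 s.
A emits 30000/1001 × 16920 = 507600000/1001 frames; B emits 30 × 16920 = 507600.
Difference = 507600/1001 frames (≈ 507.0929); B is ahead of A.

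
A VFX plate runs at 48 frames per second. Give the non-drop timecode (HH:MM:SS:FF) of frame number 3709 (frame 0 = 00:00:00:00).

00:01:17:13

3709 ÷ 48 = 77 full seconds, remainder 13 frames.
77 s = 0 h 1 min 17 s.
Timecode: 00:01:17:13.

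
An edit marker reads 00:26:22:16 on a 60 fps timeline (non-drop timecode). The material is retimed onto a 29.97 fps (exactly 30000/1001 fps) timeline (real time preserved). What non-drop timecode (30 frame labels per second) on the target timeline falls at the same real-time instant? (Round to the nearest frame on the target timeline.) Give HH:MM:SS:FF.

Source frame index: (0×3600 + 26×60 + 22) × 60 + 16 = 94936.
Real time: 94936 / (60) = 23734/15 s.
Target frame: (23734/15) × (30000/1001) = 47468000/1001 ≈ 47420.579 → 47421.
At 30 labels/s: frame 47421 → 00:26:20:21.

00:26:20:21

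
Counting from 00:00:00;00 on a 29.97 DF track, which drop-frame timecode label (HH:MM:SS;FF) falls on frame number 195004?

Each 10-minute DF block holds 10 × 60 × 30 − 9 × 2 = 17982 frames. 195004 ÷ 17982 → 10 full blocks, remainder 15184.
Within the partial block the first minute is 1800 frames and each further minute 1798, so 8 further minute boundaries passed. Total skipped labels = 18 × 10 + 2 × 8 = 196.
Non-drop label index = 195004 + 196 = 195200; at 30 labels/s that is 01:48:26:20, i.e. DF 01:48:26;20.

01:48:26;20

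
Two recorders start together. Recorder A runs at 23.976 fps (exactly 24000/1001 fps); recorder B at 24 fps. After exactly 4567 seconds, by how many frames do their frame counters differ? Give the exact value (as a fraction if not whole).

109608/1001 frames

A emits 24000/1001 × 4567 = 109608000/1001 frames; B emits 24 × 4567 = 109608.
Difference = 109608/1001 frames (≈ 109.4985); B is ahead of A.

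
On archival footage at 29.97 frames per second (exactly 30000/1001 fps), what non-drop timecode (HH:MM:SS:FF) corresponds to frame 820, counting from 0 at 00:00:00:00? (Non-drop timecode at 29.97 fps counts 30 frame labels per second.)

820 ÷ 30 = 27 full seconds, remainder 10 frames.
27 s = 0 h 0 min 27 s.
Timecode: 00:00:27:10.

00:00:27:10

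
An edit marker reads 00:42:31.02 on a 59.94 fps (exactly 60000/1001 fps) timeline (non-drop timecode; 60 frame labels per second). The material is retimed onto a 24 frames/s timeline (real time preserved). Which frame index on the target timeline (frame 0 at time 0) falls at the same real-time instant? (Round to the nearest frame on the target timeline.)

Source frame index: (0×3600 + 42×60 + 31) × 60 + 2 = 153062.
Real time: 153062 / (60000/1001) = 76607531/30000 s.
Target frame: (76607531/30000) × (24) = 76607531/1250 ≈ 61286.025 → 61286.

frame 61286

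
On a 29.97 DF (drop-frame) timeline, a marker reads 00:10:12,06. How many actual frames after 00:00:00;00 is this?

18348

As if non-drop at 30 labels/s: (0 × 3600 + 10 × 60 + 12) × 30 + 6 = 18366.
Minute boundaries passed: 10; those not divisible by 10: 10 − 1 = 9; dropped labels = 2 × 9 = 18.
Actual frame index = 18366 − 18 = 18348.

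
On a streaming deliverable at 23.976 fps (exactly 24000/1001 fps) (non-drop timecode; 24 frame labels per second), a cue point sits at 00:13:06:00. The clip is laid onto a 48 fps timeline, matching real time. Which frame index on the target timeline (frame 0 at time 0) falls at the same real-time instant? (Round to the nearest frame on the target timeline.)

frame 37766

Source frame index: (0×3600 + 13×60 + 6) × 24 + 0 = 18864.
Real time: 18864 / (24000/1001) = 393393/500 s.
Target frame: (393393/500) × (48) = 4720716/125 ≈ 37765.728 → 37766.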